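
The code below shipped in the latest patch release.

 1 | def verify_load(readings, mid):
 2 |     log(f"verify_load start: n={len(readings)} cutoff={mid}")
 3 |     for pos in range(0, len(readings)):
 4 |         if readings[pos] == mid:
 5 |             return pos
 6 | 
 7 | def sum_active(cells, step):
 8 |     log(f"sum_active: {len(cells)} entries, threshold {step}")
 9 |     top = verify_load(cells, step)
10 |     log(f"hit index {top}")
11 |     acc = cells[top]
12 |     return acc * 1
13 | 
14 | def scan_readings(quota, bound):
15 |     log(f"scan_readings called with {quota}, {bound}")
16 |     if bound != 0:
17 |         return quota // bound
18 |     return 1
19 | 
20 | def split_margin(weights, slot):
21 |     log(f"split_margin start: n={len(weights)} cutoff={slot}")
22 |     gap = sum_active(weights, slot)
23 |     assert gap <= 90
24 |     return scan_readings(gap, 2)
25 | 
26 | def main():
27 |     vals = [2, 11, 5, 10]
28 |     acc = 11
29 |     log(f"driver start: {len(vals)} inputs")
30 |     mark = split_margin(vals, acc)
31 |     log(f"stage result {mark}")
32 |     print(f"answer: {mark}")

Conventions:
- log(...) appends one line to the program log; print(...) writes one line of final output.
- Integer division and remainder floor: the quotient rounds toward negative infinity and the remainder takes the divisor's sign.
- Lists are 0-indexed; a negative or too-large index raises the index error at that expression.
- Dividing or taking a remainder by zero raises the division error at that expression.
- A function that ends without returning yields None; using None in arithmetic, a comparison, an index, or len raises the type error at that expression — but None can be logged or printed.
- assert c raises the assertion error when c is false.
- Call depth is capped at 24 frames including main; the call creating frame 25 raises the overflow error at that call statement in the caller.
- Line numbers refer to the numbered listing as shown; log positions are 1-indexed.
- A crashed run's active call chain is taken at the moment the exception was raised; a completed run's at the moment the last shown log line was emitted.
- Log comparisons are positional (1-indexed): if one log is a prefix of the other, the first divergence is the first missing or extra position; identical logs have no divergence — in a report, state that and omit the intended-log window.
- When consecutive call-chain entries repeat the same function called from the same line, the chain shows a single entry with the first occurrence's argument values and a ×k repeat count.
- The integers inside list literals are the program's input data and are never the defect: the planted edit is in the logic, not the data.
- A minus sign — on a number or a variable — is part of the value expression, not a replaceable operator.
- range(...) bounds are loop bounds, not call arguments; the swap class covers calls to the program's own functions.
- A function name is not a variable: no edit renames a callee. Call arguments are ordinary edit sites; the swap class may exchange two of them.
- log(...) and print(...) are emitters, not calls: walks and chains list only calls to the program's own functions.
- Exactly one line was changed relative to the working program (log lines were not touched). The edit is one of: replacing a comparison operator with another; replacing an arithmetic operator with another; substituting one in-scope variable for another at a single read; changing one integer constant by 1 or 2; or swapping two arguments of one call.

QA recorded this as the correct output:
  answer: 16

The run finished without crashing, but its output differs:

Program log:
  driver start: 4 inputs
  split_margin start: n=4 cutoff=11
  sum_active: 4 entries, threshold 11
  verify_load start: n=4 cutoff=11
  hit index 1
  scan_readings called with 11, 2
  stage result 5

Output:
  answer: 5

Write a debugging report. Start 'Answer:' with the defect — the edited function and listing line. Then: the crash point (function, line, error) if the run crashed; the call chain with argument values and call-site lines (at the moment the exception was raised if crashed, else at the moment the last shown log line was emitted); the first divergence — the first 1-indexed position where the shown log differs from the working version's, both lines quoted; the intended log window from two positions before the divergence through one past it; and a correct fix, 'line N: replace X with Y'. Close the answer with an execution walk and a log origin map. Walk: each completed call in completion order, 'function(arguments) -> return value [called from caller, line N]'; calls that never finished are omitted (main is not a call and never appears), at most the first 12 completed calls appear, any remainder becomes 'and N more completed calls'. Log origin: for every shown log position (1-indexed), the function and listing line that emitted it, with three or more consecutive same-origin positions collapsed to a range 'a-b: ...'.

Answer: the defect is in sum_active at line 12.
The tell: The log first diverges at position 6: the faulty run prints 'scan_readings called with 11, 2' where the working version prints 'scan_readings called with 33, 2'.
Call chain: main.
First divergence: position 6 — shown 'scan_readings called with 11, 2', intended 'scan_readings called with 33, 2'.
Intended log window:
  4: verify_load start: n=4 cutoff=11
  5: hit index 1
  6: scan_readings called with 33, 2
  7: stage result 16
Execution walk:
  verify_load([2, 11, 5, 10], 11) -> 1  [called from sum_active, line 9]
  sum_active([2, 11, 5, 10], 11) -> 11  [called from split_margin, line 22]
  scan_readings(11, 2) -> 5  [called from split_margin, line 24]
  split_margin([2, 11, 5, 10], 11) -> 5  [called from main, line 30]
Origin of each log line:
  1: emitted by main (line 29)
  2: emitted by split_margin (line 21)
  3: emitted by sum_active (line 8)
  4: emitted by verify_load (line 2)
  5: emitted by sum_active (line 10)
  6: emitted by scan_readings (line 15)
  7: emitted by main (line 31)
A correct fix: line 12: replace `1` with `3`.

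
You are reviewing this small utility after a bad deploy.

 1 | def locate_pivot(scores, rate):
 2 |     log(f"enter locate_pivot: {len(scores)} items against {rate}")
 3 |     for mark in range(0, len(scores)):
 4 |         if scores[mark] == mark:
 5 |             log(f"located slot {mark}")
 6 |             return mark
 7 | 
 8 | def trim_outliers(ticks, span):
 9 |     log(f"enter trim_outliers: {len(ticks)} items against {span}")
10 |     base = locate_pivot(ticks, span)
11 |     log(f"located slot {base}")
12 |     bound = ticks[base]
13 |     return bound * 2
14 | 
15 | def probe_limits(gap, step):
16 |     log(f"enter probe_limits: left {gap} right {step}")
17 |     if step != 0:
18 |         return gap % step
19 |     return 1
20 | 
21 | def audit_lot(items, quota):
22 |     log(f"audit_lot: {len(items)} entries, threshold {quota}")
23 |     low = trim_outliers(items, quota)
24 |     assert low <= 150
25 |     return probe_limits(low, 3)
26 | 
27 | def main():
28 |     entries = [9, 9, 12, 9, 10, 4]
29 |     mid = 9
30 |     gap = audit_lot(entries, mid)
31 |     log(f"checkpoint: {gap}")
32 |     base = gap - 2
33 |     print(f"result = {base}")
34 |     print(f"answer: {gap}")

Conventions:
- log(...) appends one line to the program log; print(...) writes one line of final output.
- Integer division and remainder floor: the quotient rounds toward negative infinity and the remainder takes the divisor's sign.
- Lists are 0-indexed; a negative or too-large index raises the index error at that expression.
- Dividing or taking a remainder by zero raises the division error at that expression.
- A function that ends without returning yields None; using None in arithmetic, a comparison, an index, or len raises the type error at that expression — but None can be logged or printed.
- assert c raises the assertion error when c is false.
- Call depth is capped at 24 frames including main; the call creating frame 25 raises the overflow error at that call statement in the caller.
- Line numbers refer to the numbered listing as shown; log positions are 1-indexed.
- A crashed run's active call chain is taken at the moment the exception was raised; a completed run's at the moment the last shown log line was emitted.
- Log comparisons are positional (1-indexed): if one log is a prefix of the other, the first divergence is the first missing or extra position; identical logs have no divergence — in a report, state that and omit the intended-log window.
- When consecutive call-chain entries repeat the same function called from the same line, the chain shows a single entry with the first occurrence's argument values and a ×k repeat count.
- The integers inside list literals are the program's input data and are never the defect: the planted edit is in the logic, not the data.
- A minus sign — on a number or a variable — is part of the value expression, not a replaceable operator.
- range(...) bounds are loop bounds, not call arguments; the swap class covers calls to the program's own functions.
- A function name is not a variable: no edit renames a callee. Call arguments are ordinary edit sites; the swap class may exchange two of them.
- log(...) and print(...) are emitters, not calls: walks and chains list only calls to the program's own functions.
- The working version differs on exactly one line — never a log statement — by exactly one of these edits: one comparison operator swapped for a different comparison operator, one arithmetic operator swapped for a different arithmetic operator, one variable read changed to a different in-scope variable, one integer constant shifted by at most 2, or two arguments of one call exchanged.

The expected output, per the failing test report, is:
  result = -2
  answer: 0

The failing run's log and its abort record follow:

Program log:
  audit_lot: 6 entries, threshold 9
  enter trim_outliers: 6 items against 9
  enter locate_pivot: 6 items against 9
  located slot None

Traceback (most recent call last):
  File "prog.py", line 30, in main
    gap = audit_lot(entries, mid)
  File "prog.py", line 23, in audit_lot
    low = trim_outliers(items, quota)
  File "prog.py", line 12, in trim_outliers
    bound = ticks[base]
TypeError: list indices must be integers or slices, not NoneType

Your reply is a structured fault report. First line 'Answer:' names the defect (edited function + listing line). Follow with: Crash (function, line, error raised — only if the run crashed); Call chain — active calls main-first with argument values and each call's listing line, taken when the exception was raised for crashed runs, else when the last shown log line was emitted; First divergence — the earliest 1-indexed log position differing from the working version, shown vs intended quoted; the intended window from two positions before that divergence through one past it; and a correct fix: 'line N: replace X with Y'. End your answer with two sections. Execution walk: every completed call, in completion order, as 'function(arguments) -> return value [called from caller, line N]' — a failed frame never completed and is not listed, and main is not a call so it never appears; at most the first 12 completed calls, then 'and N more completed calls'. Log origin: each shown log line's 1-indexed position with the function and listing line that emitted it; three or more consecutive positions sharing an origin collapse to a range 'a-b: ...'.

Answer: the defect is in locate_pivot at line 4.
Key observation: The earliest visible damage is log position 4 — 'located slot None' rather than the intended 'located slot 0'.
Crash: trim_outliers, line 12, TypeError.
Call chain: main -> audit_lot([9, 9, 12, 9, 10, 4], 9) (called at line 30) -> trim_outliers([9, 9, 12, 9, 10, 4], 9) (called at line 23).
First divergence: position 4 — shown 'located slot None', intended 'located slot 0'.
Intended log window:
  2: enter trim_outliers: 6 items against 9
  3: enter locate_pivot: 6 items against 9
  4: located slot 0
  5: located slot 0
Execution walk:
  locate_pivot([9, 9, 12, 9, 10, 4], 9) -> None  [called from trim_outliers, line 10]
Log line origins:
  1: from audit_lot, line 22
  2: from trim_outliers, line 9
  3: from locate_pivot, line 2
  4: from trim_outliers, line 11
A correct fix: line 4: replace `scores[mark] == mark` with `scores[mark] == rate`.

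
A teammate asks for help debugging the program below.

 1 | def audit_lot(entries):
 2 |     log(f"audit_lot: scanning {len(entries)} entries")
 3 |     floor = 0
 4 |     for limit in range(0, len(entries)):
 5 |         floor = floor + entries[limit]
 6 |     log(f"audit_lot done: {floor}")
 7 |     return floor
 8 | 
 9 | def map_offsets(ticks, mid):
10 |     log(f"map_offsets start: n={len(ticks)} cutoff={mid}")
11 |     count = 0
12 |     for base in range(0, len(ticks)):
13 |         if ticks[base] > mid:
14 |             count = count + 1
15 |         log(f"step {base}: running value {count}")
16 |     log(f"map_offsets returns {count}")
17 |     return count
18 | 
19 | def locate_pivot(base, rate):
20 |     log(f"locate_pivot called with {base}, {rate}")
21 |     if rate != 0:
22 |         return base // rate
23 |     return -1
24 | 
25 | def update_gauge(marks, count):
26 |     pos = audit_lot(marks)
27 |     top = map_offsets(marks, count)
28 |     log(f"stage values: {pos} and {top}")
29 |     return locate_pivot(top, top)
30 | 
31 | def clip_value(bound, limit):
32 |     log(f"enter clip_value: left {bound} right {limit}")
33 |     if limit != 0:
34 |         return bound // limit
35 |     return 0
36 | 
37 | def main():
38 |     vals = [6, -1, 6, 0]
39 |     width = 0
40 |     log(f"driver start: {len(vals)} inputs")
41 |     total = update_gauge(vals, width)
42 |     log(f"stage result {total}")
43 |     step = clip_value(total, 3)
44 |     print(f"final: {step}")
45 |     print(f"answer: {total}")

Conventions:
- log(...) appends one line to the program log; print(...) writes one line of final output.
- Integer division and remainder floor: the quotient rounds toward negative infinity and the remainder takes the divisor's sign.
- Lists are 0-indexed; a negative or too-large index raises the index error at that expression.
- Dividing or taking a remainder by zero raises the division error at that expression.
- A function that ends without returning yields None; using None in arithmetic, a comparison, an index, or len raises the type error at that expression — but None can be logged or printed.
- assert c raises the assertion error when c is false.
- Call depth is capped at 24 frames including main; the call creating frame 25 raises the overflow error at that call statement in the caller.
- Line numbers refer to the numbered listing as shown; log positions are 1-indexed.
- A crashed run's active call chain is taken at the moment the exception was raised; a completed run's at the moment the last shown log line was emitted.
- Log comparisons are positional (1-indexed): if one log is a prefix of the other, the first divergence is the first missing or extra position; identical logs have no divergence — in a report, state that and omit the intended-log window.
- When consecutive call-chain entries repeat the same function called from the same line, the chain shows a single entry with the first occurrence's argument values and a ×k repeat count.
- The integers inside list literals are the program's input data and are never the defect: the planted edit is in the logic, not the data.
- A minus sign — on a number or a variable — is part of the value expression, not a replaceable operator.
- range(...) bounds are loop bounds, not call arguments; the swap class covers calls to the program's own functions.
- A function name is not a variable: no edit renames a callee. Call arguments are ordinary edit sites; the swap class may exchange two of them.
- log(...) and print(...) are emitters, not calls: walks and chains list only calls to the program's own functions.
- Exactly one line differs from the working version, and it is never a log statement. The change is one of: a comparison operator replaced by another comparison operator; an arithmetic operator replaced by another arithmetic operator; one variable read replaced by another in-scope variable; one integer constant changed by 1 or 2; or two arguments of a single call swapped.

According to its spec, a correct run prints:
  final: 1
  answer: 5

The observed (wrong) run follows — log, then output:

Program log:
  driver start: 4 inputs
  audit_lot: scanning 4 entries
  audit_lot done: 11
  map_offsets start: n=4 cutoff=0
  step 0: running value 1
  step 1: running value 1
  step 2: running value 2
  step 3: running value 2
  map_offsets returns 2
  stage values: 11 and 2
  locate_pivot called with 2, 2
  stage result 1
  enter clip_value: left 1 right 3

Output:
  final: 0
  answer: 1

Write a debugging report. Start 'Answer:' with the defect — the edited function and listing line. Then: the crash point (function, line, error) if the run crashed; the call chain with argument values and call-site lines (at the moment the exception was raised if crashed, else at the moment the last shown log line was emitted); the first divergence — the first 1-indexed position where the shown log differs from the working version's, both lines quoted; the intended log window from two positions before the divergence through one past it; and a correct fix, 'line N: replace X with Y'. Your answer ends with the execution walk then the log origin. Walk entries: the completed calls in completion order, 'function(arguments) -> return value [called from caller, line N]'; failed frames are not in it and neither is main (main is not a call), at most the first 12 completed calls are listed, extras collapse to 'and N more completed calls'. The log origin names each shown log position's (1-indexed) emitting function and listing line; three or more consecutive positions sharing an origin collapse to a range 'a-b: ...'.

Answer: the defect is in update_gauge at line 29.
Core observation: The log first diverges at position 11: the faulty run prints 'locate_pivot called with 2, 2' where the working version prints 'locate_pivot called with 11, 2'.
Call chain: main -> clip_value(1, 3) (called at line 43).
First divergence: position 11 — the shown line 'locate_pivot called with 2, 2' should read 'locate_pivot called with 11, 2'.
Intended log window:
  9: map_offsets returns 2
  10: stage values: 11 and 2
  11: locate_pivot called with 11, 2
  12: stage result 5
Execution walk:
  audit_lot([6, -1, 6, 0]) -> 11  [called from update_gauge, line 26]
  map_offsets([6, -1, 6, 0], 0) -> 2  [called from update_gauge, line 27]
  locate_pivot(2, 2) -> 1  [called from update_gauge, line 29]
  update_gauge([6, -1, 6, 0], 0) -> 1  [called from main, line 41]
  clip_value(1, 3) -> 0  [called from main, line 43]
Origin of each log line:
  1: emitted by main (line 40)
  2: emitted by audit_lot (line 2)
  3: emitted by audit_lot (line 6)
  4: emitted by map_offsets (line 10)
  5-8: emitted by map_offsets (line 15)
  9: emitted by map_offsets (line 16)
  10: emitted by update_gauge (line 28)
  11: emitted by locate_pivot (line 20)
  12: emitted by main (line 42)
  13: emitted by clip_value (line 32)
A correct fix: line 29: replace `locate_pivot(top, top)` with `locate_pivot(pos, top)`.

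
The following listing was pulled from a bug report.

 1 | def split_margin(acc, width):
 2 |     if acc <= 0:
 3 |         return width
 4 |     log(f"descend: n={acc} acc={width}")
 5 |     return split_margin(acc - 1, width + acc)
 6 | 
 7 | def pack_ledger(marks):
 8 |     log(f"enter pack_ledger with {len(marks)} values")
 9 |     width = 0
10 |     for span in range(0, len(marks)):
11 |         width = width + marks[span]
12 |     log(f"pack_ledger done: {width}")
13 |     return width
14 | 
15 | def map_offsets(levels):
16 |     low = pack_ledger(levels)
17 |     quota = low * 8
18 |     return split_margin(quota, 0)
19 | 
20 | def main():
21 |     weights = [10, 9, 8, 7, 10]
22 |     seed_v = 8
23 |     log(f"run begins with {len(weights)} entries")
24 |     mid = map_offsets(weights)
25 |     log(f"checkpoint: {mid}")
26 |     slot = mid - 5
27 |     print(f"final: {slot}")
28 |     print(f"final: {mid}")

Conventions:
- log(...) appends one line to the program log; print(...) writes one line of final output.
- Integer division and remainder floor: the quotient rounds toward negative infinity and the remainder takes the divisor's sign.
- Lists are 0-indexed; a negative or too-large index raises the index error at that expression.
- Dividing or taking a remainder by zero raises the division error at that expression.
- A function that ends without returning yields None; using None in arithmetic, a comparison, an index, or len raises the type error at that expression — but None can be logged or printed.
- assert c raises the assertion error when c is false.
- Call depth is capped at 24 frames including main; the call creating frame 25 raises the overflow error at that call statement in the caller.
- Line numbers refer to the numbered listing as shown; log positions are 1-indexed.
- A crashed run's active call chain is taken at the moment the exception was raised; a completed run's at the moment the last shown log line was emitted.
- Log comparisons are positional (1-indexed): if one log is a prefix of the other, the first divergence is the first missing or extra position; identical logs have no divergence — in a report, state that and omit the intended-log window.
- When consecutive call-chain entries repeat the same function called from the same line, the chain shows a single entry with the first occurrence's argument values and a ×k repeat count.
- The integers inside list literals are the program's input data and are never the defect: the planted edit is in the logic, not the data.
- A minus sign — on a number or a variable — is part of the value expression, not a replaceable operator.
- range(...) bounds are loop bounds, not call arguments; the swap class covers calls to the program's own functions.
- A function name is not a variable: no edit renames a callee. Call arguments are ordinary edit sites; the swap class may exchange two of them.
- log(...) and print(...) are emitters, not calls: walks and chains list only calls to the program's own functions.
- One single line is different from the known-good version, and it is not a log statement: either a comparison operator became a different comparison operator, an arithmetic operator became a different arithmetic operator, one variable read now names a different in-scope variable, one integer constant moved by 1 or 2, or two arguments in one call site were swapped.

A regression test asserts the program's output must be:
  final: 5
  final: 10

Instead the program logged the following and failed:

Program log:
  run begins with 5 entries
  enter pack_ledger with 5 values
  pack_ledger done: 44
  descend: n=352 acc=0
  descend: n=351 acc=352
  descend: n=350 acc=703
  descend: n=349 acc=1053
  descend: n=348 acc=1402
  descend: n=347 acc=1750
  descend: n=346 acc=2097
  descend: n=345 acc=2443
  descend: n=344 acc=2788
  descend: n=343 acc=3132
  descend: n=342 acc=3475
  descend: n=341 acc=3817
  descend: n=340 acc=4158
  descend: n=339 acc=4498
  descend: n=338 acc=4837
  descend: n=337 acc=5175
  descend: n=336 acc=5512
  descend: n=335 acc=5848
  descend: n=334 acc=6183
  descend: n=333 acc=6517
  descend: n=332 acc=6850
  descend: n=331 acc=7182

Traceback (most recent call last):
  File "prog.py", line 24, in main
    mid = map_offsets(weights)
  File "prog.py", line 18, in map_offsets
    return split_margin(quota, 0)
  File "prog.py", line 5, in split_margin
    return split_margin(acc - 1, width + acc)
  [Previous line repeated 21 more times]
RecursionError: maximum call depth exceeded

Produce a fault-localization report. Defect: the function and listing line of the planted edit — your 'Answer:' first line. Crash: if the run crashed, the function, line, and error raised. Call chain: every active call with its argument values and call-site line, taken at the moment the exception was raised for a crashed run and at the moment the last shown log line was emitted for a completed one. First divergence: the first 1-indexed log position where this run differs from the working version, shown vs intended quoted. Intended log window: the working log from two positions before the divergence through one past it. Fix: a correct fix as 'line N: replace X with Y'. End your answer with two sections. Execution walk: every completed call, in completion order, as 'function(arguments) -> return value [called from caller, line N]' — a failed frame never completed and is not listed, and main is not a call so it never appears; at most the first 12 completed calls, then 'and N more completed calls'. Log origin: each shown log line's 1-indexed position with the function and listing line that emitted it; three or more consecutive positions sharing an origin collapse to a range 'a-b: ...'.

Answer: the defect is in map_offsets at line 17.
Key observation: The earliest visible damage is log position 4 — 'descend: n=352 acc=0' rather than the intended 'descend: n=4 acc=0'.
Crash: split_margin, line 5, RecursionError.
Call chain: main -> map_offsets([10, 9, 8, 7, 10]) (called at line 24) -> split_margin(352, 0) (called at line 18) -> split_margin(351, 352) (called at line 5) ×21.
First divergence: at position 4 the run shows 'descend: n=352 acc=0' where the working version logs 'descend: n=4 acc=0'.
Intended log window:
  2: enter pack_ledger with 5 values
  3: pack_ledger done: 44
  4: descend: n=4 acc=0
  5: descend: n=3 acc=4
Execution walk:
  pack_ledger([10, 9, 8, 7, 10]) -> 44  [called from map_offsets, line 16]
Log line origins:
  1: from main, line 23
  2: from pack_ledger, line 8
  3: from pack_ledger, line 12
  4-25: from split_margin, line 4
A correct fix: line 17: replace `*` with `%`.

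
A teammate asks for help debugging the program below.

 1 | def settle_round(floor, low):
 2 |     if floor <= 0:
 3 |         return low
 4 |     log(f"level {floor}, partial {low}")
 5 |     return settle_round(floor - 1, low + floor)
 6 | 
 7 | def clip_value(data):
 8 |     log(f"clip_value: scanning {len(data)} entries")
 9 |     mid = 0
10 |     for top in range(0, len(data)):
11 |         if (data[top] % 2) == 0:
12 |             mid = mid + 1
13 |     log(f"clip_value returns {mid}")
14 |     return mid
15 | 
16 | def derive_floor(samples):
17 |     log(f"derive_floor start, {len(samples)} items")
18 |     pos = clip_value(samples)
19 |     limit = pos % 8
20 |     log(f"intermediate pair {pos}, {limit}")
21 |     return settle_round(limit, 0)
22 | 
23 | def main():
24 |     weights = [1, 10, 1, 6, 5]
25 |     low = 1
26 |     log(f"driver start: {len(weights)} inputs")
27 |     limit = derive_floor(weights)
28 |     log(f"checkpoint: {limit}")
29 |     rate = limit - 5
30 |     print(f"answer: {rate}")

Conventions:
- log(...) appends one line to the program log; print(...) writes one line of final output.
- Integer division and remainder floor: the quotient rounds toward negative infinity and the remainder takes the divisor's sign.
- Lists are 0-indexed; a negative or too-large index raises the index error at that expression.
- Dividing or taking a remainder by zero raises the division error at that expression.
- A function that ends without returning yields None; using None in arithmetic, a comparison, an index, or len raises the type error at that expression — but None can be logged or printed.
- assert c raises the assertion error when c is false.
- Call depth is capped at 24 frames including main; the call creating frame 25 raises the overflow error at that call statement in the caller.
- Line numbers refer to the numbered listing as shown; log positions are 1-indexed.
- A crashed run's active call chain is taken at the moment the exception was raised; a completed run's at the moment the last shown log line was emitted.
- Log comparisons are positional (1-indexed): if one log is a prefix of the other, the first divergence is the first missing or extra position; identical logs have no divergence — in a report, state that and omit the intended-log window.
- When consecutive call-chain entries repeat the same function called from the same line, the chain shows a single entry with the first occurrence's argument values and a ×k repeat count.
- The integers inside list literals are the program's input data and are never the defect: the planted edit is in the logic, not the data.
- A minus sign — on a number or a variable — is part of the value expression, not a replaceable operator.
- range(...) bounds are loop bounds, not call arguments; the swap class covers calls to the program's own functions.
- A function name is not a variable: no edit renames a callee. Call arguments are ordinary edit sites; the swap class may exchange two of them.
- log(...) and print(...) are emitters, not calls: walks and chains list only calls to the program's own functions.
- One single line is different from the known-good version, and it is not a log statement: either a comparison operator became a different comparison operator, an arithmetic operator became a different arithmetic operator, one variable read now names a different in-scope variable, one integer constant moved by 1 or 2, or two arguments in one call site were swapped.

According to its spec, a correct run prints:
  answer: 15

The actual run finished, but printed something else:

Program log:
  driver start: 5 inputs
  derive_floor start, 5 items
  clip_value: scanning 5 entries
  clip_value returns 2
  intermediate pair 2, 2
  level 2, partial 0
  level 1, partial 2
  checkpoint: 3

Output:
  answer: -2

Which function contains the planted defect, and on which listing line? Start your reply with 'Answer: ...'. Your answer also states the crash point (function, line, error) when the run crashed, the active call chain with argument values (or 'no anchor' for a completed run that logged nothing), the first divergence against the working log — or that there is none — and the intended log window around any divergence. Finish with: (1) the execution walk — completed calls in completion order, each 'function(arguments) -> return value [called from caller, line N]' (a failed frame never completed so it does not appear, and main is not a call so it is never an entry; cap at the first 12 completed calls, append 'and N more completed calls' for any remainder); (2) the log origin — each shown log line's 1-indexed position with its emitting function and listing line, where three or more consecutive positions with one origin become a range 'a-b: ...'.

Answer: the defect is in main at line 29.
The tell: The logs agree in full; only the final output differs.
Call chain: main.
First divergence: there is none — every log position agrees.
Execution walk:
  clip_value([1, 10, 1, 6, 5]) -> 2  [called from derive_floor, line 18]
  settle_round(0, 3) -> 3  [called from settle_round, line 5]
  settle_round(1, 2) -> 3  [called from settle_round, line 5]
  settle_round(2, 0) -> 3  [called from derive_floor, line 21]
  derive_floor([1, 10, 1, 6, 5]) -> 3  [called from main, line 27]
Origin of each log line:
  1: emitted by main (line 26)
  2: emitted by derive_floor (line 17)
  3: emitted by clip_value (line 8)
  4: emitted by clip_value (line 13)
  5: emitted by derive_floor (line 20)
  6: emitted by settle_round (line 4)
  7: emitted by settle_round (line 4)
  8: emitted by main (line 28)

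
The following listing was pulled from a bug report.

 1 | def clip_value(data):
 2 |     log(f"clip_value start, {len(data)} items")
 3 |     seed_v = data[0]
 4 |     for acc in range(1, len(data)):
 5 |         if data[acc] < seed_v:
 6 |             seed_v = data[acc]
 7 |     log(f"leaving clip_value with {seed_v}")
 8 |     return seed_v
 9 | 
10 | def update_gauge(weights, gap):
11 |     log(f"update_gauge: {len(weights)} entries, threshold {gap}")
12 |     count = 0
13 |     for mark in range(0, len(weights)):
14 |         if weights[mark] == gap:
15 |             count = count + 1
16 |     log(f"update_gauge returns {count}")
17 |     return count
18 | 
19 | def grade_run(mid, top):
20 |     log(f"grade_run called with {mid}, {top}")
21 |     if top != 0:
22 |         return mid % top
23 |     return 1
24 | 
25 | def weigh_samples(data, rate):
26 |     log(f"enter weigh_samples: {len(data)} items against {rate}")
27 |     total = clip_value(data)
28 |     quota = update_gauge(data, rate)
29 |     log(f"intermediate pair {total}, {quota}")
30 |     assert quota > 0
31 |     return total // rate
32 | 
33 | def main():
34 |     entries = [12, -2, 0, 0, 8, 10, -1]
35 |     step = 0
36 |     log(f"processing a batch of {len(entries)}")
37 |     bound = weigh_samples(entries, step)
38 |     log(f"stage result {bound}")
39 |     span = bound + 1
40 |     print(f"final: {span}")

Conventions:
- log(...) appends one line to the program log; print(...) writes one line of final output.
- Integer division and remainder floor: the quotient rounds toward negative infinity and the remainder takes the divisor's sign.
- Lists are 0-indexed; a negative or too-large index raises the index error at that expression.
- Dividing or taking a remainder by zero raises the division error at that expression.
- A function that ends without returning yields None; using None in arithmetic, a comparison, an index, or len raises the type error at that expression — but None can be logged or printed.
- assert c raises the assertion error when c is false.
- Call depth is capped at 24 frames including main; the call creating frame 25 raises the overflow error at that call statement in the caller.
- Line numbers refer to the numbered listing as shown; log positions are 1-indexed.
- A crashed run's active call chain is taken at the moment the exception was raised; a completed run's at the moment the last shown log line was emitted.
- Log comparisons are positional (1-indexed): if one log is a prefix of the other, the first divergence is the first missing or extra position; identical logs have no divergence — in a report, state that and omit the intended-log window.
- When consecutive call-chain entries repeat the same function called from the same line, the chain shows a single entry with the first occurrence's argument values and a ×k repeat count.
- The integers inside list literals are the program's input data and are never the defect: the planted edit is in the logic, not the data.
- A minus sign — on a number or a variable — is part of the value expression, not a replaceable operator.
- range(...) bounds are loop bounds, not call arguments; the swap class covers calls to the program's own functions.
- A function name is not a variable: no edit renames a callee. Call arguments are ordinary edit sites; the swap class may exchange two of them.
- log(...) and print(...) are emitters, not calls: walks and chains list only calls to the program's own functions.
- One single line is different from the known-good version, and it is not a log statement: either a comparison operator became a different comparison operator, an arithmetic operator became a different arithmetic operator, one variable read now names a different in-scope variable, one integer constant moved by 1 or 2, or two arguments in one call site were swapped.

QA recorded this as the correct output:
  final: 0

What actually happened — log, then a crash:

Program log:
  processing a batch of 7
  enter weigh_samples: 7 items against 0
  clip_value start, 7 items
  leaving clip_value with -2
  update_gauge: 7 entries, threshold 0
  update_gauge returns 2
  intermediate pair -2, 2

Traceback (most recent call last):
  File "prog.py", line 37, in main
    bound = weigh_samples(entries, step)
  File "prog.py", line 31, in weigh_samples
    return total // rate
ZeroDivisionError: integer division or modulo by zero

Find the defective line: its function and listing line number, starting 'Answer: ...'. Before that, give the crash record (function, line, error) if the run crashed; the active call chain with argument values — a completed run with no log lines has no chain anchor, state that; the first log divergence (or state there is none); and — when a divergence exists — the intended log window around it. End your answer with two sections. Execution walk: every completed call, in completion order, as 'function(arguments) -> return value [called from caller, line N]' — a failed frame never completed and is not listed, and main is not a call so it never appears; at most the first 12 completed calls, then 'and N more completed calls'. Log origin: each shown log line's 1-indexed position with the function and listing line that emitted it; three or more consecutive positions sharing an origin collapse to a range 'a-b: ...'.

Answer: the defect is in weigh_samples at line 31.
The tell: The log ends early — 7 lines, where the working version next logs 'stage result -1'.
Crash: weigh_samples, line 31, ZeroDivisionError.
Call chain: main -> weigh_samples([12, -2, 0, 0, 8, 10, -1], 0) (called at line 37).
First divergence: position 8 — after 7 matching lines the faulty run goes silent; intended next line 'stage result -1'.
Intended log window:
  6: update_gauge returns 2
  7: intermediate pair -2, 2
  8: stage result -1
Execution walk:
  clip_value([12, -2, 0, 0, 8, 10, -1]) -> -2  [called from weigh_samples, line 27]
  update_gauge([12, -2, 0, 0, 8, 10, -1], 0) -> 2  [called from weigh_samples, line 28]
Origin of each log line:
  1: emitted by main (line 36)
  2: emitted by weigh_samples (line 26)
  3: emitted by clip_value (line 2)
  4: emitted by clip_value (line 7)
  5: emitted by update_gauge (line 11)
  6: emitted by update_gauge (line 16)
  7: emitted by weigh_samples (line 29)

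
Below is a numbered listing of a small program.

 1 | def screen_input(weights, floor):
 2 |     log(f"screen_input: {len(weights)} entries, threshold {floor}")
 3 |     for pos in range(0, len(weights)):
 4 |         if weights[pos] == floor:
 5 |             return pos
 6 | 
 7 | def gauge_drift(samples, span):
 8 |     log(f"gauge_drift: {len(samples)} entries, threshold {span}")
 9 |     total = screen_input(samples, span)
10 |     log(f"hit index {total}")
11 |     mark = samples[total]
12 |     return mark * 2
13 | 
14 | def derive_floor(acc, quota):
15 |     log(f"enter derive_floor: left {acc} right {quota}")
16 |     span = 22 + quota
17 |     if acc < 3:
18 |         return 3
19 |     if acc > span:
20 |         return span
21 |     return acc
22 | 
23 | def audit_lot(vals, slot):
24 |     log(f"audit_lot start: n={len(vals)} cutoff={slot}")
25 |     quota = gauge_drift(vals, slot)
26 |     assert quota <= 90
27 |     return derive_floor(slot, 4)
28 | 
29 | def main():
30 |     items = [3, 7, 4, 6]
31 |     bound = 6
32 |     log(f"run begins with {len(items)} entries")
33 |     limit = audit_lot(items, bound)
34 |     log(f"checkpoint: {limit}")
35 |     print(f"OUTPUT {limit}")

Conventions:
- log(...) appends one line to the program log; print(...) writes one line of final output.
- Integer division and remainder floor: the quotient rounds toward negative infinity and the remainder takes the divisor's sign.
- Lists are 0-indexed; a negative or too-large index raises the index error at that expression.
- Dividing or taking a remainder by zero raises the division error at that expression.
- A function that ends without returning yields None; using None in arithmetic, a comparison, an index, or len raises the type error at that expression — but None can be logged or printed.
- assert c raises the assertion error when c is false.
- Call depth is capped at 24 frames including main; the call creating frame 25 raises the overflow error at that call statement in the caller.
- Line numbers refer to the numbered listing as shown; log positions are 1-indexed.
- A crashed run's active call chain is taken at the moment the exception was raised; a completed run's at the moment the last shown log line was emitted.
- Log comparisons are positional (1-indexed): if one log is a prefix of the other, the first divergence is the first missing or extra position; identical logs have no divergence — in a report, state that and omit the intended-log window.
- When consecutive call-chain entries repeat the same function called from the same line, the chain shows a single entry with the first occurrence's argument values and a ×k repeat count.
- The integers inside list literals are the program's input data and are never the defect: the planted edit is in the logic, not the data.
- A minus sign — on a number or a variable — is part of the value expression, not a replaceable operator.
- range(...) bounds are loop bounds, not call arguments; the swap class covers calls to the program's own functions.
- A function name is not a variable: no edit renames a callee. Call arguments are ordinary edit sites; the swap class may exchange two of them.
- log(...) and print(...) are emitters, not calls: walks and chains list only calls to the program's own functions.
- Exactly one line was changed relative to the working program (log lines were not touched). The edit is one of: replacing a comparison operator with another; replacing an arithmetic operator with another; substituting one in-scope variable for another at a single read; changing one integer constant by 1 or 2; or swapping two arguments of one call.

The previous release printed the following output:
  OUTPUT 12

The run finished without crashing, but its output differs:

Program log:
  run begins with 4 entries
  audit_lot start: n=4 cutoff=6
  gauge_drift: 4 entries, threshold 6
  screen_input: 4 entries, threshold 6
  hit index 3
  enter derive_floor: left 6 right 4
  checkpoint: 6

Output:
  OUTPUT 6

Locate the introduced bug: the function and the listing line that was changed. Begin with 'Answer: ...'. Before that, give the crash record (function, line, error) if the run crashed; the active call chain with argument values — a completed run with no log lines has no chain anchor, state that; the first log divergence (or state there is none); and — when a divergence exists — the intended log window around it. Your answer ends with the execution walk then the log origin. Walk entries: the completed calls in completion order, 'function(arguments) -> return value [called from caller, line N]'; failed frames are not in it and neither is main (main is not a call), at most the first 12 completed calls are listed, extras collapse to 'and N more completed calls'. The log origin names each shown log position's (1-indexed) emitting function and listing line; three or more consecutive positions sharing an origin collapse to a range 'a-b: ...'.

Answer: the defect is in audit_lot at line 27.
Core observation: Log line 6 is where behavior first shows: 'enter derive_floor: left 6 right 4' appears instead of 'enter derive_floor: left 12 right 4'.
Call chain: main.
First divergence: at position 6 the run shows 'enter derive_floor: left 6 right 4' where the working version logs 'enter derive_floor: left 12 right 4'.
Intended log window:
  4: screen_input: 4 entries, threshold 6
  5: hit index 3
  6: enter derive_floor: left 12 right 4
  7: checkpoint: 12
Execution walk:
  screen_input([3, 7, 4, 6], 6) -> 3  [called from gauge_drift, line 9]
  gauge_drift([3, 7, 4, 6], 6) -> 12  [called from audit_lot, line 25]
  derive_floor(6, 4) -> 6  [called from audit_lot, line 27]
  audit_lot([3, 7, 4, 6], 6) -> 6  [called from main, line 33]
Origin of each log line:
  1 — main, line 32
  2 — audit_lot, line 24
  3 — gauge_drift, line 8
  4 — screen_input, line 2
  5 — gauge_drift, line 10
  6 — derive_floor, line 15
  7 — main, line 34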